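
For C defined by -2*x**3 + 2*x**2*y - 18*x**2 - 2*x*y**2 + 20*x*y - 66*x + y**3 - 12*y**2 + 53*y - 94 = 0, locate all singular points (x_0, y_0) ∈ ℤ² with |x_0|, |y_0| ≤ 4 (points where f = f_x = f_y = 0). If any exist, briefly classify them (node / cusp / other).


Singular points: {(-2, 3)}; classification: cusp.

Compute partial derivatives:
  f_x = -6*x**2 + 4*x*y - 36*x - 2*y**2 + 20*y - 66.
  f_y = 2*x**2 - 4*x*y + 20*x + 3*y**2 - 24*y + 53.
Scan x_0 ∈ {−4, ..., 4}. For each x_0, f_y(x_0, y) is a polynomial in y; find its integer roots y ∈ {−4, ..., 4}, then test f_x and f at those candidates.
  x = -4: f_y(-4, y) = 3*y**2 - 8*y + 5; vanishes at y ∈ {1}. (-4, 1): f_x = -16 ≠ 0.
  x = -3: f_y(-3, y) = 3*y**2 - 12*y + 11; no integer root y with |y| ≤ 4.
  x = -2: f_y(-2, y) = 3*y**2 - 16*y + 21; vanishes at y ∈ {3}. (-2, 3): f_x = 0, f = 0 — SINGULAR.
  x = -1: f_y(-1, y) = 3*y**2 - 20*y + 35; no integer root y with |y| ≤ 4.
  x = 0: f_y(0, y) = 3*y**2 - 24*y + 53; no integer root y with |y| ≤ 4.
  x = 1: f_y(1, y) = 3*y**2 - 28*y + 75; no integer root y with |y| ≤ 4.
  x = 2: f_y(2, y) = 3*y**2 - 32*y + 101; no integer root y with |y| ≤ 4.
  x = 3: f_y(3, y) = 3*y**2 - 36*y + 131; no integer root y with |y| ≤ 4.
  x = 4: f_y(4, y) = 3*y**2 - 40*y + 165; no integer root y with |y| ≤ 4.
Only singular point on the grid: (-2, 3).
Classify: substitute x = -2 + u, y = 3 + v and expand: f = -2*u**3 + 2*u**2*v - 2*u*v**2 + v**3 + v**2.
No constant or linear terms (consistent with a singular point). Quadratic part: v**2. Cubic part: -2*u**3 + 2*u**2*v - 2*u*v**2 + v**3.
The quadratic part v**2 is a perfect square, so there is a single (double) tangent line v = 0, i.e. y = 3. Restricting the cubic part to that line (v = 0) leaves -2*u**3 ≠ 0, so f is not divisible by v and the branch is v² ≈ 2*u**3 to lowest order — this is a cusp.
Classification: cusp.


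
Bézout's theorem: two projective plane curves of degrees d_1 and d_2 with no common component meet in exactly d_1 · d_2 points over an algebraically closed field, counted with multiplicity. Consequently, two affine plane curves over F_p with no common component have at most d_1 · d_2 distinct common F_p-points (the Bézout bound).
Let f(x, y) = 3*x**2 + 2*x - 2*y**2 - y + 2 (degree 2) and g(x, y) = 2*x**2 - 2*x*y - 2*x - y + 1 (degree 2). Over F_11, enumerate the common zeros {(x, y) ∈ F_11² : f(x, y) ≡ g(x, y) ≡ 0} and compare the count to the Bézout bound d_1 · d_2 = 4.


Common zeros: {(4, 4), (8, 6), (9, 3)}; count = 3; Bézout bound = 4.

deg(f) = 2, deg(g) = 2, so Bézout bound = 4.
Scan x ∈ F_11. For each x, list the y ∈ F_11 with f(x, y) ≡ 0 and those with g(x, y) ≡ 0 (mod 11); the common zeros in that column are the intersection.
  x = 0: f ≡ 0 at y ∈ ∅; g ≡ 0 at y ∈ {1}; common: ∅.
  x = 1: f ≡ 0 at y ∈ ∅; g ≡ 0 at y ∈ {4}; common: ∅.
  x = 2: f ≡ 0 at y ∈ ∅; g ≡ 0 at y ∈ {1}; common: ∅.
  x = 3: f ≡ 0 at y ∈ ∅; g ≡ 0 at y ∈ {5}; common: ∅.
  x = 4: f ≡ 0 at y ∈ {1, 4}; g ≡ 0 at y ∈ {4}; common: {4}.
  x = 5: f ≡ 0 at y ∈ {2, 3}; g ≡ 0 at y ∈ ∅; common: ∅.
  x = 6: f ≡ 0 at y ∈ {6, 10}; g ≡ 0 at y ∈ {3}; common: ∅.
  x = 7: f ≡ 0 at y ∈ ∅; g ≡ 0 at y ∈ {2}; common: ∅.
  x = 8: f ≡ 0 at y ∈ {6, 10}; g ≡ 0 at y ∈ {6}; common: {6}.
  x = 9: f ≡ 0 at y ∈ {2, 3}; g ≡ 0 at y ∈ {3}; common: {3}.
  x = 10: f ≡ 0 at y ∈ {1, 4}; g ≡ 0 at y ∈ {6}; common: ∅.
Collecting: common zeros = {(4, 4), (8, 6), (9, 3)}, so the count is 3.
Comparison with the Bézout bound: 3 ≤ 4 = deg(f)·deg(g), as expected for curves with no common component (the affine F_11-count falls short of the bound because intersections may lie at infinity, over extension fields, or carry multiplicity).


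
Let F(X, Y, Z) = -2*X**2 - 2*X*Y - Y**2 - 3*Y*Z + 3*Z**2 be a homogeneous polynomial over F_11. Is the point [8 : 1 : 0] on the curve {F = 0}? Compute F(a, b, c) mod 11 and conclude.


F(8,1,0) ≡ 9 (mod 11); P is NOT on the curve.

Evaluate F(8, 1, 0) term-by-term (mod 11).
  -2*X**2 ↦ -2·64·1·1 = -128
  -2*X*Y ↦ -2·8·1·1 = -16
  -Y**2 ↦ -1·1·1·1 = -1
  -3*Y*Z ↦ -3·1·1·0 = 0
  3*Z**2 ↦ 3·1·1·0 = 0
Sum: F(8, 1, 0) = (-128) + (-16) + (-1) + (0) + (0) = -145.
Reducing mod 11: -145 ≡ 9 (mod 11).
Since F(a, b, c) ≡ 9 ≠ 0 (mod 11), P does NOT lie on the curve.


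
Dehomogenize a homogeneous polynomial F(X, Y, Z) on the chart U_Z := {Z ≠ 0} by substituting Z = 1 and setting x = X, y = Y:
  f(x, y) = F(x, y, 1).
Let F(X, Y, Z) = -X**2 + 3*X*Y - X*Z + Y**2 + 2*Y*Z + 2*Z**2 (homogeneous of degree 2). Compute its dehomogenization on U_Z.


f(x, y) = -x**2 + 3*x*y - x + y**2 + 2*y + 2

On U_Z we set Z = 1. Each monomial c·X^i·Y^j·Z^k in F becomes c·x^i·y^j·1^k = c·x^i·y^j.
Substituting Z = 1: F(X, Y, 1) = -x**2 + 3*x*y - x + y**2 + 2*y + 2.
Note: deg(f) ≤ deg(F) = 2; strict inequality happens when F is divisible by Z (lost terms).


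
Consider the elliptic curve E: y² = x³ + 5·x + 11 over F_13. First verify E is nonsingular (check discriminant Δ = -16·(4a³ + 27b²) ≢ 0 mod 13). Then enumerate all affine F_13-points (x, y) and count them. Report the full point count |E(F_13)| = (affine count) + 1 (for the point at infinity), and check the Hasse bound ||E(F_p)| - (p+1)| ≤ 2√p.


Affine points = {(1, 2), (1, 11), (2, 4), (2, 9), (3, 1), (3, 12), (4, 2), (4, 11), (6, 6), (6, 7), (7, 5), (7, 8), (8, 2), (8, 11)}; affine count = 14; |E(F_13)| = 15.

Discriminant check: Δ ∝ 4a³ + 27b² = 4·5³ + 27·11² = 4·125 + 27·121 ≡ 10 (mod 13). Nonzero ⇒ E is nonsingular.
For each x ∈ F_13, compute rhs = x³ + 5·x + 11 mod 13, then count y ∈ F_13 with y² ≡ rhs.
  x = 0: rhs = 11, matching y values: none (0 points).
  x = 1: rhs = 4, matching y values: 2, 11 (2 points).
  x = 2: rhs = 3, matching y values: 4, 9 (2 points).
  x = 3: rhs = 1, matching y values: 1, 12 (2 points).
  x = 4: rhs = 4, matching y values: 2, 11 (2 points).
  x = 5: rhs = 5, matching y values: none (0 points).
  x = 6: rhs = 10, matching y values: 6, 7 (2 points).
  x = 7: rhs = 12, matching y values: 5, 8 (2 points).
  x = 8: rhs = 4, matching y values: 2, 11 (2 points).
  x = 9: rhs = 5, matching y values: none (0 points).
  x = 10: rhs = 8, matching y values: none (0 points).
  x = 11: rhs = 6, matching y values: none (0 points).
  x = 12: rhs = 5, matching y values: none (0 points).
Total affine count: 14.
Full point count |E(F_13)| = 14 + 1 = 15.
Hasse bound: |15 − (13+1)| = |1| = 1 ≤ 2√13 ≈ 7.2111 ✓.


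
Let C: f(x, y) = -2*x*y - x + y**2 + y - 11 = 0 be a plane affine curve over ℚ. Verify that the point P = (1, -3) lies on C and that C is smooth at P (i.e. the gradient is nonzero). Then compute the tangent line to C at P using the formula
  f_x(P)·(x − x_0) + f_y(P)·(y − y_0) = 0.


Tangent line at P: 5*x - 7*y - 26 = 0.

Step 1: f(1, -3) = 0, so P lies on C.
Step 2: partial derivatives
  f_x(x, y) = -2*y - 1, f_y(x, y) = -2*x + 2*y + 1.
  f_x(P) = 5, f_y(P) = -7 (gradient nonzero, so P is smooth).
Step 3: tangent line at P: 5·(x − 1) + -7·(y − -3) = 0.
Expanding: 5*x - 7*y - 26 = 0.


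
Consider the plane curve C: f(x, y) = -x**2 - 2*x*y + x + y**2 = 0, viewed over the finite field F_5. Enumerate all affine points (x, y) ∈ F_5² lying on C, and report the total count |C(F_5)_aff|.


Affine F_5-points: {(0, 0), (1, 0), (1, 2), (2, 1), (2, 3), (3, 3)}; count = 6.

For each of the 25 pairs (x, y) ∈ F_5², evaluate f(x, y) mod 5. Record the zeros.
  x = 0: [0↦0, 1↦1, 2↦4, 3↦4, 4↦1]  zeros at y ∈ {0}
  x = 1: [0↦0, 1↦4, 2↦0, 3↦3, 4↦3]  zeros at y ∈ {0, 2}
  x = 2: [0↦3, 1↦0, 2↦4, 3↦0, 4↦3]  zeros at y ∈ {1, 3}
  x = 3: [0↦4, 1↦4, 2↦1, 3↦0, 4↦1]  zeros at y ∈ {3}
  x = 4: [0↦3, 1↦1, 2↦1, 3↦3, 4↦2]  zeros at y ∈ ∅
Collecting zeros: affine points = {(0, 0), (1, 0), (1, 2), (2, 1), (2, 3), (3, 3)}.
Total count |C(F_5)_aff| = 6.


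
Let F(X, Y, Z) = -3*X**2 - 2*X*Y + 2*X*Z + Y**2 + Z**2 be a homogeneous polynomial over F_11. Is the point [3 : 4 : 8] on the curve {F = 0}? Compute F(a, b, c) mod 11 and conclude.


F(3,4,8) ≡ 0 (mod 11); P is on the curve.

Evaluate F(3, 4, 8) term-by-term (mod 11).
  -3*X**2 ↦ -3·9·1·1 = -27
  -2*X*Y ↦ -2·3·4·1 = -24
  2*X*Z ↦ 2·3·1·8 = 48
  Y**2 ↦ 1·1·16·1 = 16
  Z**2 ↦ 1·1·1·64 = 64
Sum: F(3, 4, 8) = (-27) + (-24) + (48) + (16) + (64) = 77.
Reducing mod 11: 77 ≡ 0 (mod 11).
Since F(a, b, c) ≡ 0 (mod 11), P lies on the curve.


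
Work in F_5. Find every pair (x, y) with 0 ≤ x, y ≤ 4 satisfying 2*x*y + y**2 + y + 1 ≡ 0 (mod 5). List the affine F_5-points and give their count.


Affine F_5-points: {(1, 1), (2, 2), (2, 3), (3, 4)}; count = 4.

For each of the 25 pairs (x, y) ∈ F_5², evaluate f(x, y) mod 5. Record the zeros.
  x = 0: [0↦1, 1↦3, 2↦2, 3↦3, 4↦1]  zeros at y ∈ ∅
  x = 1: [0↦1, 1↦0, 2↦1, 3↦4, 4↦4]  zeros at y ∈ {1}
  x = 2: [0↦1, 1↦2, 2↦0, 3↦0, 4↦2]  zeros at y ∈ {2, 3}
  x = 3: [0↦1, 1↦4, 2↦4, 3↦1, 4↦0]  zeros at y ∈ {4}
  x = 4: [0↦1, 1↦1, 2↦3, 3↦2, 4↦3]  zeros at y ∈ ∅
Collecting zeros: affine points = {(1, 1), (2, 2), (2, 3), (3, 4)}.
Total count |C(F_5)_aff| = 4.


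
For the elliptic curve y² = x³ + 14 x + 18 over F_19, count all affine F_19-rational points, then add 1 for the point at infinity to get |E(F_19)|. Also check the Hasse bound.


Affine points = {(2, 4), (2, 15), (3, 7), (3, 12), (4, 9), (4, 10), (5, 2), (5, 17), (16, 5), (16, 14), (17, 1), (17, 18)}; affine count = 12; |E(F_19)| = 13.

Discriminant check: Δ ∝ 4a³ + 27b² = 4·14³ + 27·18² = 4·2744 + 27·324 ≡ 2 (mod 19). Nonzero ⇒ E is nonsingular.
For each x ∈ F_19, compute rhs = x³ + 14·x + 18 mod 19, then count y ∈ F_19 with y² ≡ rhs.
  x = 0: rhs = 18, matching y values: none (0 points).
  x = 1: rhs = 14, matching y values: none (0 points).
  x = 2: rhs = 16, matching y values: 4, 15 (2 points).
  x = 3: rhs = 11, matching y values: 7, 12 (2 points).
  x = 4: rhs = 5, matching y values: 9, 10 (2 points).
  x = 5: rhs = 4, matching y values: 2, 17 (2 points).
  x = 6: rhs = 14, matching y values: none (0 points).
  x = 7: rhs = 3, matching y values: none (0 points).
  x = 8: rhs = 15, matching y values: none (0 points).
  x = 9: rhs = 18, matching y values: none (0 points).
  x = 10: rhs = 18, matching y values: none (0 points).
  x = 11: rhs = 2, matching y values: none (0 points).
  x = 12: rhs = 14, matching y values: none (0 points).
  x = 13: rhs = 3, matching y values: none (0 points).
  x = 14: rhs = 13, matching y values: none (0 points).
  x = 15: rhs = 12, matching y values: none (0 points).
  x = 16: rhs = 6, matching y values: 5, 14 (2 points).
  x = 17: rhs = 1, matching y values: 1, 18 (2 points).
  x = 18: rhs = 3, matching y values: none (0 points).
Total affine count: 12.
Full point count |E(F_19)| = 12 + 1 = 13.
Hasse bound: |13 − (19+1)| = |-7| = 7 ≤ 2√19 ≈ 8.7178 ✓.


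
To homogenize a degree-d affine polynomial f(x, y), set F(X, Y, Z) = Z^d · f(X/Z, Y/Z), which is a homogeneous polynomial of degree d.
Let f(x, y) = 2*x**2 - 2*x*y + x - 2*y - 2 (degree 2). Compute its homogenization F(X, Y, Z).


F(X, Y, Z) = 2*X**2 - 2*X*Y + X*Z - 2*Y*Z - 2*Z**2

deg(f) = 2.
Substitute x = X/Z, y = Y/Z into f, then multiply by Z^2.
  monomial 2·x^2·y^0 ↦ 2·X^2·Y^0·Z^0.
  monomial -2·x^1·y^1 ↦ -2·X^1·Y^1·Z^0.
  monomial 1·x^1·y^0 ↦ 1·X^1·Y^0·Z^1.
  monomial -2·x^0·y^1 ↦ -2·X^0·Y^1·Z^1.
  monomial -2·x^0·y^0 ↦ -2·X^0·Y^0·Z^2.
Collecting: F(X, Y, Z) = 2*X**2 - 2*X*Y + X*Z - 2*Y*Z - 2*Z**2.


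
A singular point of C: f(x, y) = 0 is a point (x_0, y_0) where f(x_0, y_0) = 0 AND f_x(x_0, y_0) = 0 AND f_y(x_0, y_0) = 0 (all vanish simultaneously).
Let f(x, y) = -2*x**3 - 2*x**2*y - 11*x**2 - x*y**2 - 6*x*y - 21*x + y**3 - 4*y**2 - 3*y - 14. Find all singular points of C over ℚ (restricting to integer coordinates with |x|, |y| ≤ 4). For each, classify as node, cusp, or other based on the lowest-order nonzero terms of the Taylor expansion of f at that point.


Singular points: {(-2, 1)}; classification: node.

Compute partial derivatives:
  f_x = -6*x**2 - 4*x*y - 22*x - y**2 - 6*y - 21.
  f_y = -2*x**2 - 2*x*y - 6*x + 3*y**2 - 8*y - 3.
Scan x_0 ∈ {−4, ..., 4}. For each x_0, f_y(x_0, y) is a polynomial in y; find its integer roots y ∈ {−4, ..., 4}, then test f_x and f at those candidates.
  x = -4: f_y(-4, y) = 3*y**2 - 11; no integer root y with |y| ≤ 4.
  x = -3: f_y(-3, y) = 3*y**2 - 2*y - 3; no integer root y with |y| ≤ 4.
  x = -2: f_y(-2, y) = 3*y**2 - 4*y + 1; vanishes at y ∈ {1}. (-2, 1): f_x = 0, f = 0 — SINGULAR.
  x = -1: f_y(-1, y) = 3*y**2 - 6*y + 1; no integer root y with |y| ≤ 4.
  x = 0: f_y(0, y) = 3*y**2 - 8*y - 3; vanishes at y ∈ {3}. (0, 3): f_x = -48 ≠ 0.
  x = 1: f_y(1, y) = 3*y**2 - 10*y - 11; no integer root y with |y| ≤ 4.
  x = 2: f_y(2, y) = 3*y**2 - 12*y - 23; no integer root y with |y| ≤ 4.
  x = 3: f_y(3, y) = 3*y**2 - 14*y - 39; no integer root y with |y| ≤ 4.
  x = 4: f_y(4, y) = 3*y**2 - 16*y - 59; no integer root y with |y| ≤ 4.
Only singular point on the grid: (-2, 1).
Classify: substitute x = -2 + u, y = 1 + v and expand: f = -2*u**3 - 2*u**2*v - u**2 - u*v**2 + v**3 + v**2.
No constant or linear terms (consistent with a singular point). Quadratic part: -u**2 + v**2. Cubic part: -2*u**3 - 2*u**2*v - u*v**2 + v**3.
The quadratic part v**2 - u**2 = (v − u)(v + u) splits into two distinct linear factors, so there are two distinct tangent lines y − 1 = ±(x − -2) — this is a node (ordinary double point).
Classification: node.


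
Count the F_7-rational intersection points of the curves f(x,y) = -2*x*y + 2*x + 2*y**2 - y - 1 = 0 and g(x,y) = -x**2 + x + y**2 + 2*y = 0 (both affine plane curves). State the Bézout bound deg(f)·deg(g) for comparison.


Common zeros: {(3, 6)}; count = 1; Bézout bound = 4.

deg(f) = 2, deg(g) = 2, so Bézout bound = 4.
Scan x ∈ F_7. For each x, list the y ∈ F_7 with f(x, y) ≡ 0 and those with g(x, y) ≡ 0 (mod 7); the common zeros in that column are the intersection.
  x = 0: f ≡ 0 at y ∈ {1, 3}; g ≡ 0 at y ∈ {0, 5}; common: ∅.
  x = 1: f ≡ 0 at y ∈ {1, 4}; g ≡ 0 at y ∈ {0, 5}; common: ∅.
  x = 2: f ≡ 0 at y ∈ {1, 5}; g ≡ 0 at y ∈ ∅; common: ∅.
  x = 3: f ≡ 0 at y ∈ {1, 6}; g ≡ 0 at y ∈ {6}; common: {6}.
  x = 4: f ≡ 0 at y ∈ {0, 1}; g ≡ 0 at y ∈ ∅; common: ∅.
  x = 5: f ≡ 0 at y ∈ {1}; g ≡ 0 at y ∈ {6}; common: ∅.
  x = 6: f ≡ 0 at y ∈ {1, 2}; g ≡ 0 at y ∈ ∅; common: ∅.
Collecting: common zeros = {(3, 6)}, so the count is 1.
Comparison with the Bézout bound: 1 ≤ 4 = deg(f)·deg(g), as expected for curves with no common component (the affine F_7-count falls short of the bound because intersections may lie at infinity, over extension fields, or carry multiplicity).


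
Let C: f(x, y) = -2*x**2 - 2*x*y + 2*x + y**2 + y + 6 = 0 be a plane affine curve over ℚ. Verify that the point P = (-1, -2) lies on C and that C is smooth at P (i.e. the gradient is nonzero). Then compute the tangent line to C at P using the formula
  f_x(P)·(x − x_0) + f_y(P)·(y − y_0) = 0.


Tangent line at P: 10*x - y + 8 = 0.

Step 1: f(-1, -2) = 0, so P lies on C.
Step 2: partial derivatives
  f_x(x, y) = -4*x - 2*y + 2, f_y(x, y) = -2*x + 2*y + 1.
  f_x(P) = 10, f_y(P) = -1 (gradient nonzero, so P is smooth).
Step 3: tangent line at P: 10·(x − -1) + -1·(y − -2) = 0.
Expanding: 10*x - y + 8 = 0.


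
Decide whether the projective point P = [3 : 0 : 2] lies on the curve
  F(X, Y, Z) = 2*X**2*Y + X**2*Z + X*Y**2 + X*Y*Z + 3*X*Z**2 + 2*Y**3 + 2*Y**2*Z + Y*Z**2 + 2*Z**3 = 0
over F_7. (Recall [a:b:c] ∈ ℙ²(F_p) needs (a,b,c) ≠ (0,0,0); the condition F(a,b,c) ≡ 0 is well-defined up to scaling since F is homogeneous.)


F(3,0,2) ≡ 0 (mod 7); P is on the curve.

Evaluate F(3, 0, 2) term-by-term (mod 7).
  2*X**2*Y ↦ 2·9·0·1 = 0
  X**2*Z ↦ 1·9·1·2 = 18
  X*Y**2 ↦ 1·3·0·1 = 0
  X*Y*Z ↦ 1·3·0·2 = 0
  3*X*Z**2 ↦ 3·3·1·4 = 36
  2*Y**3 ↦ 2·1·0·1 = 0
  2*Y**2*Z ↦ 2·1·0·2 = 0
  Y*Z**2 ↦ 1·1·0·4 = 0
  2*Z**3 ↦ 2·1·1·8 = 16
Sum: F(3, 0, 2) = (0) + (18) + (0) + (0) + (36) + (0) + (0) + (0) + (16) = 70.
Reducing mod 7: 70 ≡ 0 (mod 7).
Since F(a, b, c) ≡ 0 (mod 7), P lies on the curve.


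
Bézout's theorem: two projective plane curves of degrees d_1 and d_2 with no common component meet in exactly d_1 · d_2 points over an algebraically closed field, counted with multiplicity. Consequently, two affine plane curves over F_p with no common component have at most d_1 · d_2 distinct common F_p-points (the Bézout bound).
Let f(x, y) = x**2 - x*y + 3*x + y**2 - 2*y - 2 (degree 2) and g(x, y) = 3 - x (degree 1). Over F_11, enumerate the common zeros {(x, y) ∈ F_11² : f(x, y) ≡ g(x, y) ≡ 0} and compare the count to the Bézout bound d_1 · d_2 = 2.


Common zeros: {(3, 6), (3, 10)}; count = 2; Bézout bound = 2.

deg(f) = 2, deg(g) = 1, so Bézout bound = 2.
Scan x ∈ F_11. For each x, list the y ∈ F_11 with f(x, y) ≡ 0 and those with g(x, y) ≡ 0 (mod 11); the common zeros in that column are the intersection.
  x = 0: f ≡ 0 at y ∈ {6, 7}; g ≡ 0 at y ∈ ∅; common: ∅.
  x = 1: f ≡ 0 at y ∈ {1, 2}; g ≡ 0 at y ∈ ∅; common: ∅.
  x = 2: f ≡ 0 at y ∈ ∅; g ≡ 0 at y ∈ ∅; common: ∅.
  x = 3: f ≡ 0 at y ∈ {6, 10}; g ≡ 0 at y ∈ {0, 1, 2, 3, 4, 5, 6, 7, 8, 9, 10}; common: {6, 10}.
  x = 4: f ≡ 0 at y ∈ {7, 10}; g ≡ 0 at y ∈ ∅; common: ∅.
  x = 5: f ≡ 0 at y ∈ ∅; g ≡ 0 at y ∈ ∅; common: ∅.
  x = 6: f ≡ 0 at y ∈ ∅; g ≡ 0 at y ∈ ∅; common: ∅.
  x = 7: f ≡ 0 at y ∈ ∅; g ≡ 0 at y ∈ ∅; common: ∅.
  x = 8: f ≡ 0 at y ∈ {1, 9}; g ≡ 0 at y ∈ ∅; common: ∅.
  x = 9: f ≡ 0 at y ∈ {2, 9}; g ≡ 0 at y ∈ ∅; common: ∅.
  x = 10: f ≡ 0 at y ∈ ∅; g ≡ 0 at y ∈ ∅; common: ∅.
Collecting: common zeros = {(3, 6), (3, 10)}, so the count is 2.
Comparison with the Bézout bound: 2 ≤ 2 = deg(f)·deg(g), as expected for curves with no common component (the bound is attained).


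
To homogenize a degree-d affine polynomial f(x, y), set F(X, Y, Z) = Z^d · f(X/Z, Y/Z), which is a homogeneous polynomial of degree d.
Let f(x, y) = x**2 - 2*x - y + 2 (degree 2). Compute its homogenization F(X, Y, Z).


F(X, Y, Z) = X**2 - 2*X*Z - Y*Z + 2*Z**2

deg(f) = 2.
Substitute x = X/Z, y = Y/Z into f, then multiply by Z^2.
  monomial 1·x^2·y^0 ↦ 1·X^2·Y^0·Z^0.
  monomial -2·x^1·y^0 ↦ -2·X^1·Y^0·Z^1.
  monomial -1·x^0·y^1 ↦ -1·X^0·Y^1·Z^1.
  monomial 2·x^0·y^0 ↦ 2·X^0·Y^0·Z^2.
Collecting: F(X, Y, Z) = X**2 - 2*X*Z - Y*Z + 2*Z**2.


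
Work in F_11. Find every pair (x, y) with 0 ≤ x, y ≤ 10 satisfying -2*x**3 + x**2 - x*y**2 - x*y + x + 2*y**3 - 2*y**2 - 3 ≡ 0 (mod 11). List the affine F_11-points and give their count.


Affine F_11-points: {(0, 3), (3, 2), (4, 7), (4, 9), (6, 3), (6, 9), (7, 9), (9, 5), (9, 7), (9, 10)}; count = 10.

For each of the 121 pairs (x, y) ∈ F_11², evaluate f(x, y) mod 11. Record the zeros.
  x = 0: [0↦8, 1↦8, 2↦5, 3↦0, 4↦5, 5↦10, 6↦5, 7↦2, 8↦2, 9↦6, 10↦4]  zeros at y ∈ {3}
  x = 1: [0↦8, 1↦6, 2↦10, 3↦10, 4↦7, 5↦2, 6↦7, 7↦1, 8↦7, 9↦4, 10↦4]  zeros at y ∈ ∅
  x = 2: [0↦9, 1↦5, 2↦5, 3↦10, 4↦10, 5↦6, 6↦10, 7↦1, 8↦2, 9↦3, 10↦5]  zeros at y ∈ ∅
  x = 3: [0↦10, 1↦4, 2↦0, 3↦10, 4↦2, 5↦10, 6↦2, 7↦1, 8↦8, 9↦2, 10↦6]  zeros at y ∈ {2}
  x = 4: [0↦10, 1↦2, 2↦5, 3↦9, 4↦4, 5↦2, 6↦4, 7↦0, 8↦2, 9↦0, 10↦6]  zeros at y ∈ {7, 9}
  x = 5: [0↦8, 1↦9, 2↦8, 3↦6, 4↦4, 5↦3, 6↦4, 7↦8, 8↦5, 9↦7, 10↦4]  zeros at y ∈ ∅
  x = 6: [0↦3, 1↦2, 2↦8, 3↦0, 4↦1, 5↦1, 6↦1, 7↦2, 8↦5, 9↦0, 10↦10]  zeros at y ∈ {3, 9}
  x = 7: [0↦5, 1↦2, 2↦4, 3↦1, 4↦5, 5↦6, 6↦5, 7↦3, 8↦1, 9↦0, 10↦1]  zeros at y ∈ {9}
  x = 8: [0↦2, 1↦8, 2↦6, 3↦8, 4↦4, 5↦6, 6↦4, 7↦10, 8↦3, 9↦6, 10↦9]  zeros at y ∈ ∅
  x = 9: [0↦4, 1↦8, 2↦2, 3↦9, 4↦8, 5↦0, 6↦8, 7↦0, 8↦10, 9↦6, 10↦0]  zeros at y ∈ {5, 7, 10}
  x = 10: [0↦10, 1↦1, 2↦2, 3↦3, 4↦5, 5↦9, 6↦5, 7↦5, 8↦10, 9↦10, 10↦6]  zeros at y ∈ ∅
Collecting zeros: affine points = {(0, 3), (3, 2), (4, 7), (4, 9), (6, 3), (6, 9), (7, 9), (9, 5), (9, 7), (9, 10)}.
Total count |C(F_11)_aff| = 10.


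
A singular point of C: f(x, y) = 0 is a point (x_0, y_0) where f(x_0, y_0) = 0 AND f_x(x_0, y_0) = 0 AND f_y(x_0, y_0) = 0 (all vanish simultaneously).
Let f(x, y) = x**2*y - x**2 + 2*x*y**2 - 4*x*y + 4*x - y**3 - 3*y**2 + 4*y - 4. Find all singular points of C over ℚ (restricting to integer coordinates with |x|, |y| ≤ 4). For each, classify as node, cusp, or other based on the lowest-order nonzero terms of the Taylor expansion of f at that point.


Singular points: {(2, 0)}; classification: node.

Compute partial derivatives:
  f_x = 2*x*y - 2*x + 2*y**2 - 4*y + 4.
  f_y = x**2 + 4*x*y - 4*x - 3*y**2 - 6*y + 4.
Scan x_0 ∈ {−4, ..., 4}. For each x_0, f_y(x_0, y) is a polynomial in y; find its integer roots y ∈ {−4, ..., 4}, then test f_x and f at those candidates.
  x = -4: f_y(-4, y) = -3*y**2 - 22*y + 36; no integer root y with |y| ≤ 4.
  x = -3: f_y(-3, y) = -3*y**2 - 18*y + 25; no integer root y with |y| ≤ 4.
  x = -2: f_y(-2, y) = -3*y**2 - 14*y + 16; no integer root y with |y| ≤ 4.
  x = -1: f_y(-1, y) = -3*y**2 - 10*y + 9; no integer root y with |y| ≤ 4.
  x = 0: f_y(0, y) = -3*y**2 - 6*y + 4; no integer root y with |y| ≤ 4.
  x = 1: f_y(1, y) = -3*y**2 - 2*y + 1; vanishes at y ∈ {-1}. (1, -1): f_x = 6 ≠ 0.
  x = 2: f_y(2, y) = -3*y**2 + 2*y; vanishes at y ∈ {0}. (2, 0): f_x = 0, f = 0 — SINGULAR.
  x = 3: f_y(3, y) = -3*y**2 + 6*y + 1; no integer root y with |y| ≤ 4.
  x = 4: f_y(4, y) = -3*y**2 + 10*y + 4; no integer root y with |y| ≤ 4.
Only singular point on the grid: (2, 0).
Classify: substitute x = 2 + u, y = 0 + v and expand: f = u**2*v - u**2 + 2*u*v**2 - v**3 + v**2.
No constant or linear terms (consistent with a singular point). Quadratic part: -u**2 + v**2. Cubic part: u**2*v + 2*u*v**2 - v**3.
The quadratic part v**2 - u**2 = (v − u)(v + u) splits into two distinct linear factors, so there are two distinct tangent lines y − 0 = ±(x − 2) — this is a node (ordinary double point).
Classification: node.


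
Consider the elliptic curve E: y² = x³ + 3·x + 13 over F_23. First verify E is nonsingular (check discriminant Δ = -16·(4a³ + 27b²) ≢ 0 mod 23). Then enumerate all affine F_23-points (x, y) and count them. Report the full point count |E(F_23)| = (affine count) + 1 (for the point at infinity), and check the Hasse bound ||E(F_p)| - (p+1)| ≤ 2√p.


Affine points = {(0, 6), (0, 17), (2, 2), (2, 21), (3, 7), (3, 16), (7, 3), (7, 20), (10, 10), (10, 13), (12, 11), (12, 12), (13, 8), (13, 15), (14, 4), (14, 19), (15, 11), (15, 12), (17, 3), (17, 20), (19, 11), (19, 12), (20, 0), (22, 3), (22, 20)}; affine count = 25; |E(F_23)| = 26.

Discriminant check: Δ ∝ 4a³ + 27b² = 4·3³ + 27·13² = 4·27 + 27·169 ≡ 2 (mod 23). Nonzero ⇒ E is nonsingular.
For each x ∈ F_23, compute rhs = x³ + 3·x + 13 mod 23, then count y ∈ F_23 with y² ≡ rhs.
  x = 0: rhs = 13, matching y values: 6, 17 (2 points).
  x = 1: rhs = 17, matching y values: none (0 points).
  x = 2: rhs = 4, matching y values: 2, 21 (2 points).
  x = 3: rhs = 3, matching y values: 7, 16 (2 points).
  x = 4: rhs = 20, matching y values: none (0 points).
  x = 5: rhs = 15, matching y values: none (0 points).
  x = 6: rhs = 17, matching y values: none (0 points).
  x = 7: rhs = 9, matching y values: 3, 20 (2 points).
  x = 8: rhs = 20, matching y values: none (0 points).
  x = 9: rhs = 10, matching y values: none (0 points).
  x = 10: rhs = 8, matching y values: 10, 13 (2 points).
  x = 11: rhs = 20, matching y values: none (0 points).
  x = 12: rhs = 6, matching y values: 11, 12 (2 points).
  x = 13: rhs = 18, matching y values: 8, 15 (2 points).
  x = 14: rhs = 16, matching y values: 4, 19 (2 points).
  x = 15: rhs = 6, matching y values: 11, 12 (2 points).
  x = 16: rhs = 17, matching y values: none (0 points).
  x = 17: rhs = 9, matching y values: 3, 20 (2 points).
  x = 18: rhs = 11, matching y values: none (0 points).
  x = 19: rhs = 6, matching y values: 11, 12 (2 points).
  x = 20: rhs = 0, matching y values: 0 (1 points).
  x = 21: rhs = 22, matching y values: none (0 points).
  x = 22: rhs = 9, matching y values: 3, 20 (2 points).
Total affine count: 25.
Full point count |E(F_23)| = 25 + 1 = 26.
Hasse bound: |26 − (23+1)| = |2| = 2 ≤ 2√23 ≈ 9.5917 ✓.


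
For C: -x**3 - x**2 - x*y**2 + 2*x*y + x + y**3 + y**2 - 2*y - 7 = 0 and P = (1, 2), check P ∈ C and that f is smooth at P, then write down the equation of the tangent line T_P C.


Tangent line at P: -4*x + 12*y - 20 = 0.

Step 1: f(1, 2) = 0, so P lies on C.
Step 2: partial derivatives
  f_x(x, y) = -3*x**2 - 2*x - y**2 + 2*y + 1, f_y(x, y) = -2*x*y + 2*x + 3*y**2 + 2*y - 2.
  f_x(P) = -4, f_y(P) = 12 (gradient nonzero, so P is smooth).
Step 3: tangent line at P: -4·(x − 1) + 12·(y − 2) = 0.
Expanding: -4*x + 12*y - 20 = 0.


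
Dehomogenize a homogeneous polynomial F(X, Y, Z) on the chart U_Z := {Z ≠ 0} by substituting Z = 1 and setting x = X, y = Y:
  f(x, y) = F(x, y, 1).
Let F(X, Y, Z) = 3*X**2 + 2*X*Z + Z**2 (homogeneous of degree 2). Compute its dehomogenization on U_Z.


f(x, y) = 3*x**2 + 2*x + 1

On U_Z we set Z = 1. Each monomial c·X^i·Y^j·Z^k in F becomes c·x^i·y^j·1^k = c·x^i·y^j.
Substituting Z = 1: F(X, Y, 1) = 3*x**2 + 2*x + 1.
Note: deg(f) ≤ deg(F) = 2; strict inequality happens when F is divisible by Z (lost terms).


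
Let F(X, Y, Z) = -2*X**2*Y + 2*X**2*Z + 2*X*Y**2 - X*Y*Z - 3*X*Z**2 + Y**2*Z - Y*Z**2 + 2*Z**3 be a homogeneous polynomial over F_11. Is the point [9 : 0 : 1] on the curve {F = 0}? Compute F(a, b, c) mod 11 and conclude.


F(9,0,1) ≡ 5 (mod 11); P is NOT on the curve.

Evaluate F(9, 0, 1) term-by-term (mod 11).
  -2*X**2*Y ↦ -2·81·0·1 = 0
  2*X**2*Z ↦ 2·81·1·1 = 162
  2*X*Y**2 ↦ 2·9·0·1 = 0
  -X*Y*Z ↦ -1·9·0·1 = 0
  -3*X*Z**2 ↦ -3·9·1·1 = -27
  Y**2*Z ↦ 1·1·0·1 = 0
  -Y*Z**2 ↦ -1·1·0·1 = 0
  2*Z**3 ↦ 2·1·1·1 = 2
Sum: F(9, 0, 1) = (0) + (162) + (0) + (0) + (-27) + (0) + (0) + (2) = 137.
Reducing mod 11: 137 ≡ 5 (mod 11).
Since F(a, b, c) ≡ 5 ≠ 0 (mod 11), P does NOT lie on the curve.


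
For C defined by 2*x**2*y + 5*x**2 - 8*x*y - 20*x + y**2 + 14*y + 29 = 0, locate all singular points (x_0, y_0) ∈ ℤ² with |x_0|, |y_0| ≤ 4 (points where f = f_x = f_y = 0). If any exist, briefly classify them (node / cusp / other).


Singular points: {(2, -3)}; classification: node.

Compute partial derivatives:
  f_x = 4*x*y + 10*x - 8*y - 20.
  f_y = 2*x**2 - 8*x + 2*y + 14.
Scan x_0 ∈ {−4, ..., 4}. For each x_0, f_y(x_0, y) is a polynomial in y; find its integer roots y ∈ {−4, ..., 4}, then test f_x and f at those candidates.
  x = -4: f_y(-4, y) = 2*y + 78; no integer root y with |y| ≤ 4.
  x = -3: f_y(-3, y) = 2*y + 56; no integer root y with |y| ≤ 4.
  x = -2: f_y(-2, y) = 2*y + 38; no integer root y with |y| ≤ 4.
  x = -1: f_y(-1, y) = 2*y + 24; no integer root y with |y| ≤ 4.
  x = 0: f_y(0, y) = 2*y + 14; no integer root y with |y| ≤ 4.
  x = 1: f_y(1, y) = 2*y + 8; vanishes at y ∈ {-4}. (1, -4): f_x = 6 ≠ 0.
  x = 2: f_y(2, y) = 2*y + 6; vanishes at y ∈ {-3}. (2, -3): f_x = 0, f = 0 — SINGULAR.
  x = 3: f_y(3, y) = 2*y + 8; vanishes at y ∈ {-4}. (3, -4): f_x = -6 ≠ 0.
  x = 4: f_y(4, y) = 2*y + 14; no integer root y with |y| ≤ 4.
Only singular point on the grid: (2, -3).
Classify: substitute x = 2 + u, y = -3 + v and expand: f = 2*u**2*v - u**2 + v**2.
No constant or linear terms (consistent with a singular point). Quadratic part: -u**2 + v**2. Cubic part: 2*u**2*v.
The quadratic part v**2 - u**2 = (v − u)(v + u) splits into two distinct linear factors, so there are two distinct tangent lines y − -3 = ±(x − 2) — this is a node (ordinary double point).
Classification: node.


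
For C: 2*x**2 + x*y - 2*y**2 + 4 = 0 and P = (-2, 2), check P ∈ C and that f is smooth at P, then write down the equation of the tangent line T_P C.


Tangent line at P: -6*x - 10*y + 8 = 0.

Step 1: f(-2, 2) = 0, so P lies on C.
Step 2: partial derivatives
  f_x(x, y) = 4*x + y, f_y(x, y) = x - 4*y.
  f_x(P) = -6, f_y(P) = -10 (gradient nonzero, so P is smooth).
Step 3: tangent line at P: -6·(x − -2) + -10·(y − 2) = 0.
Expanding: -6*x - 10*y + 8 = 0.


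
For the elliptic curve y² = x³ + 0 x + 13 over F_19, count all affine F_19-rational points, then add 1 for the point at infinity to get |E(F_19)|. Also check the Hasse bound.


Affine points = {(4, 1), (4, 18), (5, 9), (5, 10), (6, 1), (6, 18), (9, 1), (9, 18), (10, 5), (10, 14), (13, 5), (13, 14), (15, 5), (15, 14), (16, 9), (16, 10), (17, 9), (17, 10)}; affine count = 18; |E(F_19)| = 19.

Discriminant check: Δ ∝ 4a³ + 27b² = 4·0³ + 27·13² = 4·0 + 27·169 ≡ 3 (mod 19). Nonzero ⇒ E is nonsingular.
For each x ∈ F_19, compute rhs = x³ + 0·x + 13 mod 19, then count y ∈ F_19 with y² ≡ rhs.
  x = 0: rhs = 13, matching y values: none (0 points).
  x = 1: rhs = 14, matching y values: none (0 points).
  x = 2: rhs = 2, matching y values: none (0 points).
  x = 3: rhs = 2, matching y values: none (0 points).
  x = 4: rhs = 1, matching y values: 1, 18 (2 points).
  x = 5: rhs = 5, matching y values: 9, 10 (2 points).
  x = 6: rhs = 1, matching y values: 1, 18 (2 points).
  x = 7: rhs = 14, matching y values: none (0 points).
  x = 8: rhs = 12, matching y values: none (0 points).
  x = 9: rhs = 1, matching y values: 1, 18 (2 points).
  x = 10: rhs = 6, matching y values: 5, 14 (2 points).
  x = 11: rhs = 14, matching y values: none (0 points).
  x = 12: rhs = 12, matching y values: none (0 points).
  x = 13: rhs = 6, matching y values: 5, 14 (2 points).
  x = 14: rhs = 2, matching y values: none (0 points).
  x = 15: rhs = 6, matching y values: 5, 14 (2 points).
  x = 16: rhs = 5, matching y values: 9, 10 (2 points).
  x = 17: rhs = 5, matching y values: 9, 10 (2 points).
  x = 18: rhs = 12, matching y values: none (0 points).
Total affine count: 18.
Full point count |E(F_19)| = 18 + 1 = 19.
Hasse bound: |19 − (19+1)| = |-1| = 1 ≤ 2√19 ≈ 8.7178 ✓.


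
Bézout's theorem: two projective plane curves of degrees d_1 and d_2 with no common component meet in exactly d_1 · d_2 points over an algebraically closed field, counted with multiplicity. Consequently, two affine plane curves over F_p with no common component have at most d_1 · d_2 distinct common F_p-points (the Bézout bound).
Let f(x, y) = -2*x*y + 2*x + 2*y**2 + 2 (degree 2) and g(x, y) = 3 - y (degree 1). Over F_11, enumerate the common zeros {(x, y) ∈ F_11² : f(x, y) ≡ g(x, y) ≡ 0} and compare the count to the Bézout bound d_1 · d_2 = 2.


Common zeros: {(5, 3)}; count = 1; Bézout bound = 2.

deg(f) = 2, deg(g) = 1, so Bézout bound = 2.
Scan x ∈ F_11. For each x, list the y ∈ F_11 with f(x, y) ≡ 0 and those with g(x, y) ≡ 0 (mod 11); the common zeros in that column are the intersection.
  x = 0: f ≡ 0 at y ∈ ∅; g ≡ 0 at y ∈ {3}; common: ∅.
  x = 1: f ≡ 0 at y ∈ {5, 7}; g ≡ 0 at y ∈ {3}; common: ∅.
  x = 2: f ≡ 0 at y ∈ {4, 9}; g ≡ 0 at y ∈ {3}; common: ∅.
  x = 3: f ≡ 0 at y ∈ {6, 8}; g ≡ 0 at y ∈ {3}; common: ∅.
  x = 4: f ≡ 0 at y ∈ ∅; g ≡ 0 at y ∈ {3}; common: ∅.
  x = 5: f ≡ 0 at y ∈ {2, 3}; g ≡ 0 at y ∈ {3}; common: {3}.
  x = 6: f ≡ 0 at y ∈ ∅; g ≡ 0 at y ∈ {3}; common: ∅.
  x = 7: f ≡ 0 at y ∈ ∅; g ≡ 0 at y ∈ {3}; common: ∅.
  x = 8: f ≡ 0 at y ∈ ∅; g ≡ 0 at y ∈ {3}; common: ∅.
  x = 9: f ≡ 0 at y ∈ ∅; g ≡ 0 at y ∈ {3}; common: ∅.
  x = 10: f ≡ 0 at y ∈ {0, 10}; g ≡ 0 at y ∈ {3}; common: ∅.
Collecting: common zeros = {(5, 3)}, so the count is 1.
Comparison with the Bézout bound: 1 ≤ 2 = deg(f)·deg(g), as expected for curves with no common component (the affine F_11-count falls short of the bound because intersections may lie at infinity, over extension fields, or carry multiplicity).


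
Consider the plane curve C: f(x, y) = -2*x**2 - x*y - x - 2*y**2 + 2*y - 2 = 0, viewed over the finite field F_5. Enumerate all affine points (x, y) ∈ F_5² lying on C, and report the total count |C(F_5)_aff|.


Affine F_5-points: {(1, 0), (1, 3), (2, 2), (2, 3), (4, 2)}; count = 5.

For each of the 25 pairs (x, y) ∈ F_5², evaluate f(x, y) mod 5. Record the zeros.
  x = 0: [0↦3, 1↦3, 2↦4, 3↦1, 4↦4]  zeros at y ∈ ∅
  x = 1: [0↦0, 1↦4, 2↦4, 3↦0, 4↦2]  zeros at y ∈ {0, 3}
  x = 2: [0↦3, 1↦1, 2↦0, 3↦0, 4↦1]  zeros at y ∈ {2, 3}
  x = 3: [0↦2, 1↦4, 2↦2, 3↦1, 4↦1]  zeros at y ∈ ∅
  x = 4: [0↦2, 1↦3, 2↦0, 3↦3, 4↦2]  zeros at y ∈ {2}
Collecting zeros: affine points = {(1, 0), (1, 3), (2, 2), (2, 3), (4, 2)}.
Total count |C(F_5)_aff| = 5.


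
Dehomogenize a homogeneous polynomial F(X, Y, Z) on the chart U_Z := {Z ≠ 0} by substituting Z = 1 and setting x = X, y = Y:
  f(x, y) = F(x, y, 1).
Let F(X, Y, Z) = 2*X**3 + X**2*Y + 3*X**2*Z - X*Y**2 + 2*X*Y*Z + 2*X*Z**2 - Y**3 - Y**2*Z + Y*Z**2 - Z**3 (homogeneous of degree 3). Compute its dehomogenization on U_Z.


f(x, y) = 2*x**3 + x**2*y + 3*x**2 - x*y**2 + 2*x*y + 2*x - y**3 - y**2 + y - 1

On U_Z we set Z = 1. Each monomial c·X^i·Y^j·Z^k in F becomes c·x^i·y^j·1^k = c·x^i·y^j.
Substituting Z = 1: F(X, Y, 1) = 2*x**3 + x**2*y + 3*x**2 - x*y**2 + 2*x*y + 2*x - y**3 - y**2 + y - 1.
Note: deg(f) ≤ deg(F) = 3; strict inequality happens when F is divisible by Z (lost terms).


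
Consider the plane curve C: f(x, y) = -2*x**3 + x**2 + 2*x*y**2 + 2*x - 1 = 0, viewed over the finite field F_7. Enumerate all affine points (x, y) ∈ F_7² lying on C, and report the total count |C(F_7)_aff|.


Affine F_7-points: {(1, 0), (2, 2), (2, 5), (3, 3), (3, 4), (4, 0), (5, 3), (5, 4), (6, 0)}; count = 9.

For each of the 49 pairs (x, y) ∈ F_7², evaluate f(x, y) mod 7. Record the zeros.
  x = 0: [0↦6, 1↦6, 2↦6, 3↦6, 4↦6, 5↦6, 6↦6]  zeros at y ∈ ∅
  x = 1: [0↦0, 1↦2, 2↦1, 3↦4, 4↦4, 5↦1, 6↦2]  zeros at y ∈ {0}
  x = 2: [0↦5, 1↦2, 2↦0, 3↦6, 4↦6, 5↦0, 6↦2]  zeros at y ∈ {2, 5}
  x = 3: [0↦2, 1↦1, 2↦5, 3↦0, 4↦0, 5↦5, 6↦1]  zeros at y ∈ {3, 4}
  x = 4: [0↦0, 1↦1, 2↦4, 3↦2, 4↦2, 5↦4, 6↦1]  zeros at y ∈ {0}
  x = 5: [0↦1, 1↦4, 2↦6, 3↦0, 4↦0, 5↦6, 6↦4]  zeros at y ∈ {3, 4}
  x = 6: [0↦0, 1↦5, 2↦6, 3↦3, 4↦3, 5↦6, 6↦5]  zeros at y ∈ {0}
Collecting zeros: affine points = {(1, 0), (2, 2), (2, 5), (3, 3), (3, 4), (4, 0), (5, 3), (5, 4), (6, 0)}.
Total count |C(F_7)_aff| = 9.


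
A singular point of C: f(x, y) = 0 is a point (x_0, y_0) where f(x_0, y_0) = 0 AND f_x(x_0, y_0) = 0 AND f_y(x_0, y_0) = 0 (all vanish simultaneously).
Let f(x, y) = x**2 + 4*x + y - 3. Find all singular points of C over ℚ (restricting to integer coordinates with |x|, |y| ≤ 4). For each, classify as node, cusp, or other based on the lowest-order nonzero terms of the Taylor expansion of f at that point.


No singular points in the scanned grid; C is smooth there.

Compute partial derivatives:
  f_x = 2*x + 4.
  f_y = 1.
f_y = 1 is a nonzero constant, so f_y never vanishes: no point (x, y) can satisfy f = f_x = f_y = 0. In particular no (x, y) ∈ {−4, ..., 4}² is singular; the curve is smooth.


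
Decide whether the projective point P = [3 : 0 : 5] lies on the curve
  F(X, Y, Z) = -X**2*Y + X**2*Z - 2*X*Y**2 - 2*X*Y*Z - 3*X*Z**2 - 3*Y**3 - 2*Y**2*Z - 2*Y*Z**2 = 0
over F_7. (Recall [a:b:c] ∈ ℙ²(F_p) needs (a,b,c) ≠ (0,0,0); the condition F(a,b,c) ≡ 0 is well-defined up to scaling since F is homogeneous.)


F(3,0,5) ≡ 2 (mod 7); P is NOT on the curve.

Evaluate F(3, 0, 5) term-by-term (mod 7).
  -X**2*Y ↦ -1·9·0·1 = 0
  X**2*Z ↦ 1·9·1·5 = 45
  -2*X*Y**2 ↦ -2·3·0·1 = 0
  -2*X*Y*Z ↦ -2·3·0·5 = 0
  -3*X*Z**2 ↦ -3·3·1·25 = -225
  -3*Y**3 ↦ -3·1·0·1 = 0
  -2*Y**2*Z ↦ -2·1·0·5 = 0
  -2*Y*Z**2 ↦ -2·1·0·25 = 0
Sum: F(3, 0, 5) = (0) + (45) + (0) + (0) + (-225) + (0) + (0) + (0) = -180.
Reducing mod 7: -180 ≡ 2 (mod 7).
Since F(a, b, c) ≡ 2 ≠ 0 (mod 7), P does NOT lie on the curve.


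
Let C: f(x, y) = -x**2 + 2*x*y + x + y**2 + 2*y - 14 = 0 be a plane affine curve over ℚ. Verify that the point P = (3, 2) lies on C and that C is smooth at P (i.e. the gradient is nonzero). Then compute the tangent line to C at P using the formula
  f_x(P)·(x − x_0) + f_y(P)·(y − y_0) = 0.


Tangent line at P: -x + 12*y - 21 = 0.

Step 1: f(3, 2) = 0, so P lies on C.
Step 2: partial derivatives
  f_x(x, y) = -2*x + 2*y + 1, f_y(x, y) = 2*x + 2*y + 2.
  f_x(P) = -1, f_y(P) = 12 (gradient nonzero, so P is smooth).
Step 3: tangent line at P: -1·(x − 3) + 12·(y − 2) = 0.
Expanding: -x + 12*y - 21 = 0.


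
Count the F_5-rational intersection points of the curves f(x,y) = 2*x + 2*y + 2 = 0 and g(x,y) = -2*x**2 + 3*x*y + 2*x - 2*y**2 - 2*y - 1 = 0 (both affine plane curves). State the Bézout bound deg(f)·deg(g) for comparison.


Common zeros: {(2, 2), (4, 0)}; count = 2; Bézout bound = 2.

deg(f) = 1, deg(g) = 2, so Bézout bound = 2.
Scan x ∈ F_5. For each x, list the y ∈ F_5 with f(x, y) ≡ 0 and those with g(x, y) ≡ 0 (mod 5); the common zeros in that column are the intersection.
  x = 0: f ≡ 0 at y ∈ {4}; g ≡ 0 at y ∈ {1, 3}; common: ∅.
  x = 1: f ≡ 0 at y ∈ {3}; g ≡ 0 at y ∈ ∅; common: ∅.
  x = 2: f ≡ 0 at y ∈ {2}; g ≡ 0 at y ∈ {0, 2}; common: {2}.
  x = 3: f ≡ 0 at y ∈ {1}; g ≡ 0 at y ∈ {3}; common: ∅.
  x = 4: f ≡ 0 at y ∈ {0}; g ≡ 0 at y ∈ {0}; common: {0}.
Collecting: common zeros = {(2, 2), (4, 0)}, so the count is 2.
Comparison with the Bézout bound: 2 ≤ 2 = deg(f)·deg(g), as expected for curves with no common component (the bound is attained).


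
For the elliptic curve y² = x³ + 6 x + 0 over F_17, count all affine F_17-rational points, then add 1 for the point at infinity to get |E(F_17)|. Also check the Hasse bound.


Affine points = {(0, 0), (5, 6), (5, 11), (8, 4), (8, 13), (9, 1), (9, 16), (12, 7), (12, 10)}; affine count = 9; |E(F_17)| = 10.

Discriminant check: Δ ∝ 4a³ + 27b² = 4·6³ + 27·0² = 4·216 + 27·0 ≡ 14 (mod 17). Nonzero ⇒ E is nonsingular.
For each x ∈ F_17, compute rhs = x³ + 6·x + 0 mod 17, then count y ∈ F_17 with y² ≡ rhs.
  x = 0: rhs = 0, matching y values: 0 (1 points).
  x = 1: rhs = 7, matching y values: none (0 points).
  x = 2: rhs = 3, matching y values: none (0 points).
  x = 3: rhs = 11, matching y values: none (0 points).
  x = 4: rhs = 3, matching y values: none (0 points).
  x = 5: rhs = 2, matching y values: 6, 11 (2 points).
  x = 6: rhs = 14, matching y values: none (0 points).
  x = 7: rhs = 11, matching y values: none (0 points).
  x = 8: rhs = 16, matching y values: 4, 13 (2 points).
  x = 9: rhs = 1, matching y values: 1, 16 (2 points).
  x = 10: rhs = 6, matching y values: none (0 points).
  x = 11: rhs = 3, matching y values: none (0 points).
  x = 12: rhs = 15, matching y values: 7, 10 (2 points).
  x = 13: rhs = 14, matching y values: none (0 points).
  x = 14: rhs = 6, matching y values: none (0 points).
  x = 15: rhs = 14, matching y values: none (0 points).
  x = 16: rhs = 10, matching y values: none (0 points).
Total affine count: 9.
Full point count |E(F_17)| = 9 + 1 = 10.
Hasse bound: |10 − (17+1)| = |-8| = 8 ≤ 2√17 ≈ 8.2462 ✓.


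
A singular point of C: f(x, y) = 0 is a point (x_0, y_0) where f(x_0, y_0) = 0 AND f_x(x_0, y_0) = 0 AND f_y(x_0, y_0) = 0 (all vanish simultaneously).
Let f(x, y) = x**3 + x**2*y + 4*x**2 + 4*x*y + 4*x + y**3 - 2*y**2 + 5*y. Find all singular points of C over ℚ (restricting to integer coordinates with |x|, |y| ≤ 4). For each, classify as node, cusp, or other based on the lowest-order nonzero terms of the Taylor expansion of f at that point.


Singular points: {(-2, 1)}; classification: node.

Compute partial derivatives:
  f_x = 3*x**2 + 2*x*y + 8*x + 4*y + 4.
  f_y = x**2 + 4*x + 3*y**2 - 4*y + 5.
Scan x_0 ∈ {−4, ..., 4}. For each x_0, f_y(x_0, y) is a polynomial in y; find its integer roots y ∈ {−4, ..., 4}, then test f_x and f at those candidates.
  x = -4: f_y(-4, y) = 3*y**2 - 4*y + 5; no integer root y with |y| ≤ 4.
  x = -3: f_y(-3, y) = 3*y**2 - 4*y + 2; no integer root y with |y| ≤ 4.
  x = -2: f_y(-2, y) = 3*y**2 - 4*y + 1; vanishes at y ∈ {1}. (-2, 1): f_x = 0, f = 0 — SINGULAR.
  x = -1: f_y(-1, y) = 3*y**2 - 4*y + 2; no integer root y with |y| ≤ 4.
  x = 0: f_y(0, y) = 3*y**2 - 4*y + 5; no integer root y with |y| ≤ 4.
  x = 1: f_y(1, y) = 3*y**2 - 4*y + 10; no integer root y with |y| ≤ 4.
  x = 2: f_y(2, y) = 3*y**2 - 4*y + 17; no integer root y with |y| ≤ 4.
  x = 3: f_y(3, y) = 3*y**2 - 4*y + 26; no integer root y with |y| ≤ 4.
  x = 4: f_y(4, y) = 3*y**2 - 4*y + 37; no integer root y with |y| ≤ 4.
Only singular point on the grid: (-2, 1).
Classify: substitute x = -2 + u, y = 1 + v and expand: f = u**3 + u**2*v - u**2 + v**3 + v**2.
No constant or linear terms (consistent with a singular point). Quadratic part: -u**2 + v**2. Cubic part: u**3 + u**2*v + v**3.
The quadratic part v**2 - u**2 = (v − u)(v + u) splits into two distinct linear factors, so there are two distinct tangent lines y − 1 = ±(x − -2) — this is a node (ordinary double point).
Classification: node.
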